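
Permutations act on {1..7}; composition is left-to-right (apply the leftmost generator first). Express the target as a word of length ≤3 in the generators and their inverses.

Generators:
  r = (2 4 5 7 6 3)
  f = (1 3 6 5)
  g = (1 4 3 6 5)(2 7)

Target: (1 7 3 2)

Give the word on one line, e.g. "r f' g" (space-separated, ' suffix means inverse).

  after r': (2 3 6 7 5 4)
  after f': (1 5 4 2)(6 7)
  after r: (1 7 3 2)

r' f' r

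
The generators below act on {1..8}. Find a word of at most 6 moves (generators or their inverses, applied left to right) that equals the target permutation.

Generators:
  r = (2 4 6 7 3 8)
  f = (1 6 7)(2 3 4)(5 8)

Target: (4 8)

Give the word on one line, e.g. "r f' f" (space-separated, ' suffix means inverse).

f' r f r f'

  after f': (1 7 6)(2 4 3)(5 8)
  after r: (1 3 4 8 5 2 6)
  after f: (1 4 5 3 2 7)
  after r: (1 6 7)(2 3 4 5 8)
  after f': (4 8)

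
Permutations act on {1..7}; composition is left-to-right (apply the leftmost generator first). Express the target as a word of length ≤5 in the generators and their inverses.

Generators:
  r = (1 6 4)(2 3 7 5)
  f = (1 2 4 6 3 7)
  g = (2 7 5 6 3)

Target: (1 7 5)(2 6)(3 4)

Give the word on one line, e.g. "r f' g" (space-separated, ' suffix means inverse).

  after r: (1 6 4)(2 3 7 5)
  after r: (1 4 6)(2 7)(3 5)
  after r: (2 5 7 3)
  after f: (1 2 5)(3 4 6)
  after g: (1 7 5)(2 6)(3 4)

r r r f g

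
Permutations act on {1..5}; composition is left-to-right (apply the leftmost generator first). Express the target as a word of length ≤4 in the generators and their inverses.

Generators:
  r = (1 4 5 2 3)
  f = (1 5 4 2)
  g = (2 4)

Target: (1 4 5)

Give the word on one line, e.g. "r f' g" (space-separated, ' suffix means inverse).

  after f': (1 2 4 5)
  after g: (1 4 5)
  after g: (1 2 4 5)
  after g: (1 4 5)

f' g g g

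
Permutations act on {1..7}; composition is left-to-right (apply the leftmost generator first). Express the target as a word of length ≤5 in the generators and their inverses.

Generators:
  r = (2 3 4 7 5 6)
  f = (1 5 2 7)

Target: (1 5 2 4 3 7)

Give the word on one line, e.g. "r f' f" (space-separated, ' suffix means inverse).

  after r: (2 3 4 7 5 6)
  after f': (1 7)(2 3 4)(5 6)
  after r: (1 5 2 4 3 7)

r f' r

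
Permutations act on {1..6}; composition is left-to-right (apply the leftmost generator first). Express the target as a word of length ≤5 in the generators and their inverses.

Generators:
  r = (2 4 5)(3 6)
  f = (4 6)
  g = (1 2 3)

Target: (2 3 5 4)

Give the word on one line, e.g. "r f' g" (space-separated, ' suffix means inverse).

  after r: (2 4 5)(3 6)
  after f': (2 6 3 4 5)
  after r: (2 3 5 4)

r f' r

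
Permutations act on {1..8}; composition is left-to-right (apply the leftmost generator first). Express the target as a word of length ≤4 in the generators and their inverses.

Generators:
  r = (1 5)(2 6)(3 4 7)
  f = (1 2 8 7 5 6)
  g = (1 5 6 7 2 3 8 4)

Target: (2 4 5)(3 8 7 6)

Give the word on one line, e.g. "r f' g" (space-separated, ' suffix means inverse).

g r

  after g: (1 5 6 7 2 3 8 4)
  after r: (2 4 5)(3 8 7 6)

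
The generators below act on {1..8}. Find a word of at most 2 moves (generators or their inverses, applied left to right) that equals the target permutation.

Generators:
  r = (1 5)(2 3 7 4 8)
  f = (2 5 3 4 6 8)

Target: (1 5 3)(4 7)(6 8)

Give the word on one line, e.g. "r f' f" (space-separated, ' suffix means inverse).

  after f': (2 8 6 4 3 5)
  after r: (1 5 3)(4 7)(6 8)

f' r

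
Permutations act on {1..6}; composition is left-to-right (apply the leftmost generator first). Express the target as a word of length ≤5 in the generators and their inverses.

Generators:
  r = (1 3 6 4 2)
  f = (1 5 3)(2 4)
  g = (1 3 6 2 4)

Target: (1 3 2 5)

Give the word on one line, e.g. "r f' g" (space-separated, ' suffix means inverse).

g r r g f'

  after g: (1 3 6 2 4)
  after r: (1 6)(3 4)
  after r: (1 4 6 3 2)
  after g: (2 3 4)
  after f': (1 3 2 5)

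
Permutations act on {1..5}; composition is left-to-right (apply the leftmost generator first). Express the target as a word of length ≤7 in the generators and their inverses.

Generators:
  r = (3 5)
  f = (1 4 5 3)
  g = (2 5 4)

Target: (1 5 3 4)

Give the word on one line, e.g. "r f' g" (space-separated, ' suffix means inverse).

r' g' r' f g'

  after r': (3 5)
  after g': (2 4 5 3)
  after r': (2 4 3)
  after f: (1 4)(2 5 3)
  after g': (1 5 3 4)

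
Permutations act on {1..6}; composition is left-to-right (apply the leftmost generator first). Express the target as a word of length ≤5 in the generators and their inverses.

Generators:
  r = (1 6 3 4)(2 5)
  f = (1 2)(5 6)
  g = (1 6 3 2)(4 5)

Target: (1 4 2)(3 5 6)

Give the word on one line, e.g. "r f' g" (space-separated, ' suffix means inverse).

  after f: (1 2)(5 6)
  after g: (2 6 4 5 3)
  after r': (1 4 2)(3 5 6)

f g r'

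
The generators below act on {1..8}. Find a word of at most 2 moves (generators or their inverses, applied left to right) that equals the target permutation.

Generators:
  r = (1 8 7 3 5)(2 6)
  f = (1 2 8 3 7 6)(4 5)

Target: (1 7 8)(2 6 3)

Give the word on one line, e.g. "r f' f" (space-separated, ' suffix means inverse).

  after f': (1 6 7 3 8 2)(4 5)
  after f': (1 7 8)(2 6 3)

f' f'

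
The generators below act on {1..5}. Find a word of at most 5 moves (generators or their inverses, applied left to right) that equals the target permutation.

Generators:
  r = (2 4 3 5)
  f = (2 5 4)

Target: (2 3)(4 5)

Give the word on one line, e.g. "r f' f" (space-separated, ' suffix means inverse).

  after r': (2 5 3 4)
  after r': (2 3)(4 5)
  after f': (2 3 4)
  after f': (2 3 5)
  after f': (2 3)(4 5)

r' r' f' f' f'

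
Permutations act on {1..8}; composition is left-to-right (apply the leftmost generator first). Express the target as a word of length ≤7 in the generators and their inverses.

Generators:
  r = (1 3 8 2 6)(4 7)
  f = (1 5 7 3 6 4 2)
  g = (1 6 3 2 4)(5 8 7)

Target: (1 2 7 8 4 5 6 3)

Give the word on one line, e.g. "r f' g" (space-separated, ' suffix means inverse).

r' f' g f' g'

  after r': (1 6 2 8 3)(4 7)
  after f': (1 3 2 8 7 6 4 5)
  after g: (1 2 7 3 4 8 5 6)
  after f': (1 4 8)(2 5 3 6)
  after g': (1 2 7 8 4 5 6 3)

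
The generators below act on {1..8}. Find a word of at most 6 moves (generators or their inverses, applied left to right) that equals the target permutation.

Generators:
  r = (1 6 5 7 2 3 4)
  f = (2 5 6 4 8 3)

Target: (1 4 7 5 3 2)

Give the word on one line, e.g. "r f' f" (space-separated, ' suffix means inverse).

f' r r f f

  after f': (2 3 8 4 6 5)
  after r: (1 6 7 2 4 5 3 8)
  after r: (1 5 4 7 3 8 6 2)
  after f: (1 6 5 8 4 7 2)
  after f: (1 4 7 5 3 2)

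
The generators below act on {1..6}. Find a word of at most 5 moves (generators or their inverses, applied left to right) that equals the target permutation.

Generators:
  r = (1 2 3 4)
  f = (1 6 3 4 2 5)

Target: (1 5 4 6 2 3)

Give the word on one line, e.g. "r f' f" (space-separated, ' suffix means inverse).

  after r: (1 2 3 4)
  after f: (1 5)(2 4 6 3)
  after r': (1 5 4 6 2 3)

r f r'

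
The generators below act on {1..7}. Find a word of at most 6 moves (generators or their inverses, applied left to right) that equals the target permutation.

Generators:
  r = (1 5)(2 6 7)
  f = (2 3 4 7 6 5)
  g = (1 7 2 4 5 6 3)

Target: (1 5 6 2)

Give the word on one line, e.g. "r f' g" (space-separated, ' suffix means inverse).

f g f f

  after f: (2 3 4 7 6 5)
  after g: (1 7 3 5 4 2)
  after f: (1 6 5 7 4 3 2)
  after f: (1 5 6 2)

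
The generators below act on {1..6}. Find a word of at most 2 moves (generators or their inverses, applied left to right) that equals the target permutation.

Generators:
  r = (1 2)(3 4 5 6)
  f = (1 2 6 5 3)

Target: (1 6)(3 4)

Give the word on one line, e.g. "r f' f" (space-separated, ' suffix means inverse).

r f

  after r: (1 2)(3 4 5 6)
  after f: (1 6)(3 4)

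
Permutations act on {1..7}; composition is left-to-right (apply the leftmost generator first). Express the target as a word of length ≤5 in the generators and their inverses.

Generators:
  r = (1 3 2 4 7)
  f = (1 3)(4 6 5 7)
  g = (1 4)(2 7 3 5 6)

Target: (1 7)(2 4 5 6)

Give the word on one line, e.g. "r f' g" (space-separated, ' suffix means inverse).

f r' f r' r'

  after f: (1 3)(4 6 5 7)
  after r': (2 3 7)(4 6 5)
  after f: (1 3 4 5 6 7 2)
  after r': (2 7 3)(4 5 6)
  after r': (1 7)(2 4 5 6)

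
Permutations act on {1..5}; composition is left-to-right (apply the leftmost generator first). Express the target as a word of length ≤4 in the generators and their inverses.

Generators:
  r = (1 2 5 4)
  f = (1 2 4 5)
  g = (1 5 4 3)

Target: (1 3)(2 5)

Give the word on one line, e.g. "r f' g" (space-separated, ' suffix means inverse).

  after g': (1 3 4 5)
  after r: (1 3)(2 5)

g' r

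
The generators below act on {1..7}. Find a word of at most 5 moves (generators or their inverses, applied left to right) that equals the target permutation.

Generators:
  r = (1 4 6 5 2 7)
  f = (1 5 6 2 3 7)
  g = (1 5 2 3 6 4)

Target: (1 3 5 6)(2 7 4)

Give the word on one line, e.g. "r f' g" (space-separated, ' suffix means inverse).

  after f: (1 5 6 2 3 7)
  after r: (1 2 3)(4 6 7)
  after f: (1 3 5 6)(2 7 4)

f r f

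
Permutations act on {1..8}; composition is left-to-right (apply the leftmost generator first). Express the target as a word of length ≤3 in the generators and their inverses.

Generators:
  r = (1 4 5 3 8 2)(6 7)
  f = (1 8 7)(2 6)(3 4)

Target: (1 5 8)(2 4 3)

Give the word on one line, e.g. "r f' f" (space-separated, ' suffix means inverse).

r r

  after r: (1 4 5 3 8 2)(6 7)
  after r: (1 5 8)(2 4 3)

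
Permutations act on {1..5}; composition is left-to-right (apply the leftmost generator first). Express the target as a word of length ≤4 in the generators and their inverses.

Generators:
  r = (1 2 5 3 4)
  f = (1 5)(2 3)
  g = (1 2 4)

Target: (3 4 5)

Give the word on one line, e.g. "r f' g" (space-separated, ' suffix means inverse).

f' g f'

  after f': (1 5)(2 3)
  after g: (1 5 2 3 4)
  after f': (3 4 5)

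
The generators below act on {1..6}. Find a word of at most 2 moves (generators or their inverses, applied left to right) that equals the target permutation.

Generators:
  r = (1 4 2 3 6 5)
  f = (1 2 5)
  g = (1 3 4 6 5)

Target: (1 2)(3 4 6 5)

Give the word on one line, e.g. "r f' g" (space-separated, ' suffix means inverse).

  after f: (1 2 5)
  after g: (1 2)(3 4 6 5)

f g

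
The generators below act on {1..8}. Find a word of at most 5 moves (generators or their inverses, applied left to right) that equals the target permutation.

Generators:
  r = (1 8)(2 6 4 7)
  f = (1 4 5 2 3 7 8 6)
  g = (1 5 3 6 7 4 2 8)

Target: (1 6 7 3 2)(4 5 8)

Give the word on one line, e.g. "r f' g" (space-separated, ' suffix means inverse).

r' f g r' r'

  after r': (1 8)(2 7 4 6)
  after f: (1 6 3 7 5 2 8 4)
  after g: (1 7 3 4 5 8 2)
  after r': (1 4 5)(2 8 7 3 6)
  after r': (1 6 7 3 2)(4 5 8)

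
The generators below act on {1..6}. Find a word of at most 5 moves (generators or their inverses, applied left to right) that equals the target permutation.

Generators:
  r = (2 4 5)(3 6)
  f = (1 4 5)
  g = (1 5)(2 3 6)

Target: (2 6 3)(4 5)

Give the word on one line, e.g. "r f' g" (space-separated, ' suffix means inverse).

  after r: (2 4 5)(3 6)
  after f: (1 4)(2 5)(3 6)
  after r: (1 5 4)
  after g': (2 6 3)(4 5)

r f r g'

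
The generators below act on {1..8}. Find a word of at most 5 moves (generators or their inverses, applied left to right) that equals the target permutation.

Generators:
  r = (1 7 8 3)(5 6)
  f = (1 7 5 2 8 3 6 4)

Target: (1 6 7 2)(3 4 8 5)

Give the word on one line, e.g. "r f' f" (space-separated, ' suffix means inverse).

f f r

  after f: (1 7 5 2 8 3 6 4)
  after f: (1 5 8 6)(2 3 4 7)
  after r: (1 6 7 2)(3 4 8 5)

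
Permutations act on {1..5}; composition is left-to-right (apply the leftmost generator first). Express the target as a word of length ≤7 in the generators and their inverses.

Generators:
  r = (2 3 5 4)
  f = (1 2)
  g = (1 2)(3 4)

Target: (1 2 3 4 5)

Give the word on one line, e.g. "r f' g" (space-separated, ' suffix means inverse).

r' g r f r'

  after r': (2 4 5 3)
  after g: (1 2 3)(4 5)
  after r: (1 3)(2 5)
  after f: (1 3 2 5)
  after r': (1 2 3 4 5)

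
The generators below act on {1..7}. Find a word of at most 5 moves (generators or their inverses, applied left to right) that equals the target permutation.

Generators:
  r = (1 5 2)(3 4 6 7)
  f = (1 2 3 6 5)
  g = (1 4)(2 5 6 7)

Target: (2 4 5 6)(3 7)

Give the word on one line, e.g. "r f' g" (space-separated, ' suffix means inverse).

g f g' g' g'

  after g: (1 4)(2 5 6 7)
  after f: (1 4 2)(3 6 7)
  after g': (2 4 7 3 5)
  after g': (1 4 6 5 7 3 2)
  after g': (2 4 5 6)(3 7)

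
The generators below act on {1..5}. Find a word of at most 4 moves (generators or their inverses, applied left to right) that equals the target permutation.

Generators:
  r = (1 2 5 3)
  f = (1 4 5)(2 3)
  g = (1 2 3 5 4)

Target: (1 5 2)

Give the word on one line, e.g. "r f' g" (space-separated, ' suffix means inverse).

f' g' r'

  after f': (1 5 4)(2 3)
  after g': (1 3)
  after r': (1 5 2)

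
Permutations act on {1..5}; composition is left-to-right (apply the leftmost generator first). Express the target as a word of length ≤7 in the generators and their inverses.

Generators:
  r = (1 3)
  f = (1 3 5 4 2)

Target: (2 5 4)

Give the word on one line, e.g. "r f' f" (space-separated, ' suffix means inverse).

f r' f' r' f

  after f: (1 3 5 4 2)
  after r': (2 3 5 4)
  after f': (1 2)
  after r': (1 2 3)
  after f: (2 5 4)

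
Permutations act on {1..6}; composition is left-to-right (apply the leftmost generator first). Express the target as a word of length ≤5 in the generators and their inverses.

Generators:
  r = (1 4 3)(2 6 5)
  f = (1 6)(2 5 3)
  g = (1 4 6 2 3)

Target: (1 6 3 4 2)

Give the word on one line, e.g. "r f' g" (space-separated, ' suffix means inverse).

g' g' g'

  after g': (1 3 2 6 4)
  after g': (1 2 4 3 6)
  after g': (1 6 3 4 2)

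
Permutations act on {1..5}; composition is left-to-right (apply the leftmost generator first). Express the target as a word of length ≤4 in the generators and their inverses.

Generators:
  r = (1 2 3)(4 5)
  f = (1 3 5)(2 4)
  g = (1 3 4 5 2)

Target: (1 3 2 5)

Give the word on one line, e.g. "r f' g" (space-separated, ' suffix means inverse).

  after f: (1 3 5)(2 4)
  after r': (1 2 5 3 4)
  after r': (2 4 3 5)
  after g: (1 3 2 5)

f r' r' g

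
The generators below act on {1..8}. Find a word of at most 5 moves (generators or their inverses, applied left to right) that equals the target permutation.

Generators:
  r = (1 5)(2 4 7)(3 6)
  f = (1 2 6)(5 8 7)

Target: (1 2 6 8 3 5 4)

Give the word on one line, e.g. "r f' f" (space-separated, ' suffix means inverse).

  after f: (1 2 6)(5 8 7)
  after r: (1 4 7)(2 3 6 5 8)
  after f: (1 4 5 7 2 3)(6 8)
  after r': (1 2 6 8 3 5 4)

f r f r'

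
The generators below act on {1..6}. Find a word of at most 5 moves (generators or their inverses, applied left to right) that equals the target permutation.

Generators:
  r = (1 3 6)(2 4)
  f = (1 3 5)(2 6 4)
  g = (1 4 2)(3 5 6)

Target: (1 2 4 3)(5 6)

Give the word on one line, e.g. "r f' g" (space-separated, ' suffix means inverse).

r g r g f'

  after r: (1 3 6)(2 4)
  after g: (1 5 6 4)
  after r: (1 5)(2 4 3 6)
  after g: (1 6)(4 5)
  after f': (1 2 4 3)(5 6)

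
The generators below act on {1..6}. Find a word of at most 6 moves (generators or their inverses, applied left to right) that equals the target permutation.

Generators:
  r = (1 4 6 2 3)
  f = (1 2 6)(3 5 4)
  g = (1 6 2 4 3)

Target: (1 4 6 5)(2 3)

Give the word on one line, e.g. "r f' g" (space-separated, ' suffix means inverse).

g' f r f

  after g': (1 3 4 2 6)
  after f: (1 5 4 6 2)
  after r: (1 5 6 3)(2 4)
  after f: (1 4 6 5)(2 3)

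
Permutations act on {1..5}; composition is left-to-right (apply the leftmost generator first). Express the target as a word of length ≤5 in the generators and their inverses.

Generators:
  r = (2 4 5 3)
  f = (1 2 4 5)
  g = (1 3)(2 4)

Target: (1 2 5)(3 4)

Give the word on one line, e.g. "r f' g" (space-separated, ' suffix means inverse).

f' r' f' g g

  after f': (1 5 4 2)
  after r': (1 4 3 5 2)
  after f': (1 2 5)(3 4)
  after g: (1 4)(2 5 3)
  after g: (1 2 5)(3 4)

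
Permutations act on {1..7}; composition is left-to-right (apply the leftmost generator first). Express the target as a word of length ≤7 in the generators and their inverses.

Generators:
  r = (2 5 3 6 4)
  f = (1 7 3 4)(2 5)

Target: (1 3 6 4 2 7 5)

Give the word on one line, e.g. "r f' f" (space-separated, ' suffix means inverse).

  after r': (2 4 6 3 5)
  after f: (1 7 3 2)(4 6)
  after r': (1 7 5 2)(3 4)
  after r': (1 7 2)(3 6)(4 5)
  after f: (1 3 6 4 2 7 5)

r' f r' r' f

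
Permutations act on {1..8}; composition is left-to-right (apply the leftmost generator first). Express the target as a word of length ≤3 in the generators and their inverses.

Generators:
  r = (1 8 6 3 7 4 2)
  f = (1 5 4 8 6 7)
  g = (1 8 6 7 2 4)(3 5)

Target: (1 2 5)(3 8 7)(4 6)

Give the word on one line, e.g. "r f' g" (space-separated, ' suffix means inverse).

  after r': (1 2 4 7 3 6 8)
  after f': (1 2 5)(3 8 7)(4 6)

r' f'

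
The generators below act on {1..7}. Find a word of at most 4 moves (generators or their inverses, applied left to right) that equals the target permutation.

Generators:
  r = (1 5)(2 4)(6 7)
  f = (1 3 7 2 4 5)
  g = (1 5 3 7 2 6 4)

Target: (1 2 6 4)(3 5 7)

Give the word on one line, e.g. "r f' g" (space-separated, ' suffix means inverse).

  after f: (1 3 7 2 4 5)
  after r': (1 3 6 7 4)
  after g: (1 7)(2 6)(3 4 5)
  after f: (1 2 6 4)(3 5 7)

f r' g f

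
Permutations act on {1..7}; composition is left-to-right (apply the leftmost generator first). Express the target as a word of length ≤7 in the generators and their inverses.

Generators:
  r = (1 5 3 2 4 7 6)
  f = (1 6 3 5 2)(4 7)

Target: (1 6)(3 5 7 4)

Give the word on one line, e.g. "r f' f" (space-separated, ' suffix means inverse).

r' f' r' f' r'

  after r': (1 6 7 4 2 3 5)
  after f': (2 6 4 5)
  after r': (1 6 2 7 4)(3 5)
  after f': (2 4)(5 6)
  after r': (1 6)(3 5 7 4)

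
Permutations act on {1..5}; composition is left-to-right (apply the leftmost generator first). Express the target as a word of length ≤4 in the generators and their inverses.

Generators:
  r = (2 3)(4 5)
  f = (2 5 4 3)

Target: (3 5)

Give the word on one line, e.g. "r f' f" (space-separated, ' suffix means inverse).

  after f': (2 3 4 5)
  after r': (3 5)

f' r'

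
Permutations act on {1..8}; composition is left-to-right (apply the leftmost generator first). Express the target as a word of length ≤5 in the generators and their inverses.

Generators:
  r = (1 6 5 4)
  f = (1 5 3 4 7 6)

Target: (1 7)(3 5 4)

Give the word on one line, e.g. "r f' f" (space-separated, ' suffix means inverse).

f' r f' r f'

  after f': (1 6 7 4 3 5)
  after r: (1 5 6 7)(3 4)
  after f': (4 5 7 6)
  after r: (1 6)(5 7)
  after f': (1 7)(3 5 4)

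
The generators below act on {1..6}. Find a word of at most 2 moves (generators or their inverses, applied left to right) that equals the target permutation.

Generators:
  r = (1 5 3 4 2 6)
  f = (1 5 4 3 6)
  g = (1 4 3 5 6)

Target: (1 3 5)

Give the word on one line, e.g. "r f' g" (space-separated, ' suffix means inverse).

f g'

  after f: (1 5 4 3 6)
  after g': (1 3 5)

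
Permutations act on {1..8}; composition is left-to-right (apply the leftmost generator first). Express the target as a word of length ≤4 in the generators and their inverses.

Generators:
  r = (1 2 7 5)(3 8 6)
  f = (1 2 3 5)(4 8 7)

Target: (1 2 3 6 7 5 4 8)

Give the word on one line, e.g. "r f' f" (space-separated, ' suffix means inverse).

r' f' f'

  after r': (1 5 7 2)(3 6 8)
  after f': (1 3 6 4 7)(2 5 8)
  after f': (1 2 3 6 7 5 4 8)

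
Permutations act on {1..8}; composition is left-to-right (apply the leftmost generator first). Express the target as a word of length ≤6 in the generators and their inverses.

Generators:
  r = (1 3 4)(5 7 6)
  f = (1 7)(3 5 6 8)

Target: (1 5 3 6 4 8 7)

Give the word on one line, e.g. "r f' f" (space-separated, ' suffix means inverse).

r' f r' f

  after r': (1 4 3)(5 6 7)
  after f: (1 4 5 8 3 7 6)
  after r': (1 3 5 8)(4 6)
  after f: (1 5 3 6 4 8 7)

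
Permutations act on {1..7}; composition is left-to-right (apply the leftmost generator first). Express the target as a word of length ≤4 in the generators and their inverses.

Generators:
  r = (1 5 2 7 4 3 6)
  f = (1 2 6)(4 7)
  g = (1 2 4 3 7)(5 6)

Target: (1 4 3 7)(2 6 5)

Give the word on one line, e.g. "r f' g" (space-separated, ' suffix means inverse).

g g f r

  after g: (1 2 4 3 7)(5 6)
  after g: (1 4 7 2 3)
  after f: (1 7 6)(2 3)
  after r: (1 4 3 7)(2 6 5)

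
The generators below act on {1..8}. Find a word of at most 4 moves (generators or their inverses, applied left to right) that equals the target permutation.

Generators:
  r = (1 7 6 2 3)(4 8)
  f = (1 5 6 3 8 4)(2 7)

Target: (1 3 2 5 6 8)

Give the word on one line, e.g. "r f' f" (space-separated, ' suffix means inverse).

r' r' r' f

  after r': (1 3 2 6 7)(4 8)
  after r': (1 2 7 3 6)
  after r': (1 6 3 7 2)(4 8)
  after f: (1 3 2 5 6 8)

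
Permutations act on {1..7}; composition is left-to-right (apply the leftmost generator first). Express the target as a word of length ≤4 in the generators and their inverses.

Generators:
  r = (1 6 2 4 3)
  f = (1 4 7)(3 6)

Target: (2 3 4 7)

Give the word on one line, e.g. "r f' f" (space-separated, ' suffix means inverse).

f r r

  after f: (1 4 7)(3 6)
  after r: (1 3 2 4 7 6)
  after r: (2 3 4 7)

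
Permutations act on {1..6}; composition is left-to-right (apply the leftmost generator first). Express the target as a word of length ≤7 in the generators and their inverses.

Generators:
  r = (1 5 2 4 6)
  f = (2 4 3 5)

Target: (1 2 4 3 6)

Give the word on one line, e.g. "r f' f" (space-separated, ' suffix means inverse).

  after f': (2 5 3 4)
  after r': (1 6 4 5 3 2)
  after f': (1 6 2)(3 5 4)
  after r': (1 4 3)(2 6 5)
  after r': (1 2 4 3 6)

f' r' f' r' r'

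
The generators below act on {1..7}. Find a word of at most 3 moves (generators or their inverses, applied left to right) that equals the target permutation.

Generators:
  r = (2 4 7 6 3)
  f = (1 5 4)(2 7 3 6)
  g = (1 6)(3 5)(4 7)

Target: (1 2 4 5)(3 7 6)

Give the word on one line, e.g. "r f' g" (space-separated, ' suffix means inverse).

g f g

  after g: (1 6)(3 5)(4 7)
  after f: (1 2 7)(3 4)(5 6)
  after g: (1 2 4 5)(3 7 6)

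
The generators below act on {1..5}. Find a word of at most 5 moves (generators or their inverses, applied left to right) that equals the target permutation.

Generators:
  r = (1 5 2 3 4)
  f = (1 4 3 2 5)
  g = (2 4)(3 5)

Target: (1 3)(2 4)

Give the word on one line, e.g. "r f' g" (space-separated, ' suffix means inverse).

f g' f r f'

  after f: (1 4 3 2 5)
  after g': (1 2 3 4 5)
  after f: (1 5 4)
  after r: (1 2 3 4 5)
  after f': (1 3)(2 4)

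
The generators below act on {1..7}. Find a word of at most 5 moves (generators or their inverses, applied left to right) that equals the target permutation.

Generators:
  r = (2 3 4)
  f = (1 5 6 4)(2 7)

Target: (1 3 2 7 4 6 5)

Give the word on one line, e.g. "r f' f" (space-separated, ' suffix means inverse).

  after f': (1 4 6 5)(2 7)
  after r: (1 2 7 3 4 6 5)
  after r: (1 3 2 7 4 6 5)

f' r r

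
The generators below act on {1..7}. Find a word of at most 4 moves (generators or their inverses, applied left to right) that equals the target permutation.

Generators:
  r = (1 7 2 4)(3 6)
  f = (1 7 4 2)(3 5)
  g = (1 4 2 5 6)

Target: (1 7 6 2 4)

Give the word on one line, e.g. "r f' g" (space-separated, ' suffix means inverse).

g r' g' f'

  after g: (1 4 2 5 6)
  after r': (1 2 5 3 6 4 7)
  after g': (1 4 7 6)(3 5)
  after f': (1 7 6 2 4)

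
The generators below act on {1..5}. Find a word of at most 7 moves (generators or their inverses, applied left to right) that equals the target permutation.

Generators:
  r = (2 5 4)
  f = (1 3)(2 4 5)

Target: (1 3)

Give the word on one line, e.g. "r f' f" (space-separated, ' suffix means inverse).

f' r' f' f' r

  after f': (1 3)(2 5 4)
  after r': (1 3)
  after f': (2 5 4)
  after f': (1 3)(2 4 5)
  after r: (1 3)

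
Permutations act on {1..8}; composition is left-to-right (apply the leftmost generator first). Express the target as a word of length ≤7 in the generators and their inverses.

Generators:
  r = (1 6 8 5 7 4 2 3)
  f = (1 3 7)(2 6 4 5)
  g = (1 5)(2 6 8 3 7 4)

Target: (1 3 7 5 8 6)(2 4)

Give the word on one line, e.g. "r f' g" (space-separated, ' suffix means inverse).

  after g: (1 5)(2 6 8 3 7 4)
  after r': (1 8 2)(3 5)
  after r': (1 6)(2 3 8 4 7 5)
  after g: (1 8 2 7)(5 6)
  after g: (1 3 7 5 8 6)(2 4)

g r' r' g g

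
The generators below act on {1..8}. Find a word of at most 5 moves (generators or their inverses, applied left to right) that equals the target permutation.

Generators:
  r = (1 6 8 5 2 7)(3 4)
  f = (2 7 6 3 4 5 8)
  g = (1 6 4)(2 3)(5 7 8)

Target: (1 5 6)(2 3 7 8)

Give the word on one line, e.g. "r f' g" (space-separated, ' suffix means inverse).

f r g f

  after f: (2 7 6 3 4 5 8)
  after r: (1 6 4 2)(7 8)
  after g: (1 4 3 2 6)(5 7)
  after f: (1 5 6)(2 3 7 8)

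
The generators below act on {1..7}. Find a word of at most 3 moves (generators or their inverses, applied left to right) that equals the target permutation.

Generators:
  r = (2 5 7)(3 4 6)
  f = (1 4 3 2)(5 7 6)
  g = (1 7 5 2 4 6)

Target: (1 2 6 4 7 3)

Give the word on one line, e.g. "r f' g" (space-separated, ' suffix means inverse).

  after r: (2 5 7)(3 4 6)
  after f': (1 2 6 4 7 3)

r f'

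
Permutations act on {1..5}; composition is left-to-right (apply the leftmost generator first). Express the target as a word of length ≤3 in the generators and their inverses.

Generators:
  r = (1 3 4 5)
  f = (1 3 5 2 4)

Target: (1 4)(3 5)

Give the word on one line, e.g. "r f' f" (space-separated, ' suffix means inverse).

r r

  after r: (1 3 4 5)
  after r: (1 4)(3 5)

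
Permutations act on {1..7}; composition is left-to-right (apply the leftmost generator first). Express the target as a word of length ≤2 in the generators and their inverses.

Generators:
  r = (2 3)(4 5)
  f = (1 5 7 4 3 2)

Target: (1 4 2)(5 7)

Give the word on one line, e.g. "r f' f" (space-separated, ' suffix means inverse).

f r'

  after f: (1 5 7 4 3 2)
  after r': (1 4 2)(5 7)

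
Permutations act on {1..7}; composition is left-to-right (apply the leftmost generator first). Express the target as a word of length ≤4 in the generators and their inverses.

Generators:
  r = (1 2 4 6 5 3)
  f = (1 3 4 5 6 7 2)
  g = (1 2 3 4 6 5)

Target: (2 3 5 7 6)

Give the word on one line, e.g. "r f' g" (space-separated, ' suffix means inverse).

  after g: (1 2 3 4 6 5)
  after g: (1 3 6)(2 4 5)
  after f': (2 3 5 7 6)

g g f'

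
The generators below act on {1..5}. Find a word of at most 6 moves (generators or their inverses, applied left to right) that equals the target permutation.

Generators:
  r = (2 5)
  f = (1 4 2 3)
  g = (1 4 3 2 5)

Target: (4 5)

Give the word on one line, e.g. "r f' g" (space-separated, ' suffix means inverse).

f' r g' g' r'

  after f': (1 3 2 4)
  after r: (1 3 5 2 4)
  after g': (1 4 5 3 2)
  after g': (2 5 4)
  after r': (4 5)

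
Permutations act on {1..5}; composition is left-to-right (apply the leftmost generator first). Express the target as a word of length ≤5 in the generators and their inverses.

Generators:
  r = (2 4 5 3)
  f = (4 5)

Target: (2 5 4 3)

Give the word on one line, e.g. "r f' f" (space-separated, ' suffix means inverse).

  after f': (4 5)
  after r: (2 4 3)
  after f': (2 5 4 3)

f' r f'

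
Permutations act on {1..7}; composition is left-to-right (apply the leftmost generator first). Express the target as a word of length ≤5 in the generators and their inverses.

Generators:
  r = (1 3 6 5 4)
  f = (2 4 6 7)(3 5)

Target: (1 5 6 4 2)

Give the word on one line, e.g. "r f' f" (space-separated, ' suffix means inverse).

r f r' f' r'

  after r: (1 3 6 5 4)
  after f: (1 5 6 3 7 2 4)
  after r': (1 6)(2 5 3 7)
  after f': (1 4 2 3 6)
  after r': (1 5 6 4 2)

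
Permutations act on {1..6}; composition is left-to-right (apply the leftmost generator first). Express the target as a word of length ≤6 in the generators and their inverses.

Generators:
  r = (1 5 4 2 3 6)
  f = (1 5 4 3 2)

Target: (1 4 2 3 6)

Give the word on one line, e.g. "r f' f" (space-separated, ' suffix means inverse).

  after f': (1 2 3 4 5)
  after r: (1 3 2 6)
  after f: (1 2 6 5 4 3)
  after r': (1 4 2 3 6)

f' r f r'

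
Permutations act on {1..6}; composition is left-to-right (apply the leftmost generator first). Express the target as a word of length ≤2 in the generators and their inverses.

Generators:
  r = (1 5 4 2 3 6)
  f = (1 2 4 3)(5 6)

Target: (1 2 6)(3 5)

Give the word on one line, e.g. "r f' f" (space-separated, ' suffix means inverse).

  after f': (1 3 4 2)(5 6)
  after r': (1 2 6)(3 5)

f' r'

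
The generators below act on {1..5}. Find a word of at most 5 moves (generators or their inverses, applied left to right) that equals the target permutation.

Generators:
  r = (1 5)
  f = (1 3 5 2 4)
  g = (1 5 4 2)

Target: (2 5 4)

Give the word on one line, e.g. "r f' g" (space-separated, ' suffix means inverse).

  after g: (1 5 4 2)
  after r: (2 5 4)
  after r: (1 5 4 2)
  after r: (2 5 4)

g r r r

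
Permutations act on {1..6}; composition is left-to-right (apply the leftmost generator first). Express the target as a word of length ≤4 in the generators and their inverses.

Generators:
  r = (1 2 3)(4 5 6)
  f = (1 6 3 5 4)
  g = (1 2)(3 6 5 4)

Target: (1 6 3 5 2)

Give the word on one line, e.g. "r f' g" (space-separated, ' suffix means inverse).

  after f': (1 4 5 3 6)
  after r': (1 6 3 5 2)

f' r'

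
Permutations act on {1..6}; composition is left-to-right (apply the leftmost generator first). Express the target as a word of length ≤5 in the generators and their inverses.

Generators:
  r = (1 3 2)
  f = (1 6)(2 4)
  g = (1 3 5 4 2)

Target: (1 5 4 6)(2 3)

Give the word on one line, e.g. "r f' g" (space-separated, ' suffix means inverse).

g g f'

  after g: (1 3 5 4 2)
  after g: (1 5 2 3 4)
  after f': (1 5 4 6)(2 3)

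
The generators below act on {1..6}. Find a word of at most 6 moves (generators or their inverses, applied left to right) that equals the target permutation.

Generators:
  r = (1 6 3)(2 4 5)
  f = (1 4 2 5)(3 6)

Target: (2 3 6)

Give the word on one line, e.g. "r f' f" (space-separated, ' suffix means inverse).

  after r: (1 6 3)(2 4 5)
  after r: (1 3 6)(2 5 4)
  after f: (1 6 4 5 2)
  after r': (2 3 6)

r r f r'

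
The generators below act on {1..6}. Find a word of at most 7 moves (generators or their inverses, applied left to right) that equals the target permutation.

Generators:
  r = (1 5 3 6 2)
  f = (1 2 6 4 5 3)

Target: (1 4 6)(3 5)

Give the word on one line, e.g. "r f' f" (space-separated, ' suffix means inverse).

f' r r f f

  after f': (1 3 5 4 6 2)
  after r: (1 6)(2 5 4)
  after r: (1 2 3 6 5 4)
  after f: (1 6 3 4 2)
  after f: (1 4 6)(3 5)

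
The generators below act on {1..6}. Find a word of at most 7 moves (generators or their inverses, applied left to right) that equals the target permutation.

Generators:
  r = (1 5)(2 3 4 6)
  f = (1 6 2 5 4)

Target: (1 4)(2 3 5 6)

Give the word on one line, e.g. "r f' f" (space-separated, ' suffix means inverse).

f' r' f' f' r

  after f': (1 4 5 2 6)
  after r': (1 3 2 4)(5 6)
  after f': (1 3 6 2 5)
  after f': (1 3)(4 5)
  after r: (1 4)(2 3 5 6)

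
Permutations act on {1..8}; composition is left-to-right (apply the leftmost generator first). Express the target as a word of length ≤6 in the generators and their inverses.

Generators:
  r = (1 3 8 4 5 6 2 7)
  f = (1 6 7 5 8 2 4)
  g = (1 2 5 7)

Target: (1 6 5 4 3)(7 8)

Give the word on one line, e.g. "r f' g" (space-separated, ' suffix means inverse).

r f r' f g

  after r: (1 3 8 4 5 6 2 7)
  after f: (1 3 2 5 7 6 4 8)
  after r': (2 4 3 6 8 7 5)
  after f: (1 6 2)(3 7 8 5 4)
  after g: (1 6 5 4 3)(7 8)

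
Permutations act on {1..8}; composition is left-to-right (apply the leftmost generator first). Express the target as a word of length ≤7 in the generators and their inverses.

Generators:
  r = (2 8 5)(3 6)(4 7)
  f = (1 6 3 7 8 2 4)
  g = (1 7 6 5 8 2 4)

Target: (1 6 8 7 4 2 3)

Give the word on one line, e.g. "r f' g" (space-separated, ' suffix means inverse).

r' f f g' r'

  after r': (2 5 8)(3 6)(4 7)
  after f: (1 6 7)(2 5)(4 8)
  after f: (1 3 7 6 8)(2 5 4)
  after g': (1 3)(2 6 5)(4 8)
  after r': (1 6 8 7 4 2 3)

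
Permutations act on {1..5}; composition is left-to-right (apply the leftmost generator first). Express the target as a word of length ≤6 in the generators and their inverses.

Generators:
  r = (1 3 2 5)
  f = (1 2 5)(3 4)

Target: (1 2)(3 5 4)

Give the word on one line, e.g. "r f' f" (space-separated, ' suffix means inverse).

f' r' f' r' r'

  after f': (1 5 2)(3 4)
  after r': (1 2 5 3 4)
  after f': (4 5)
  after r': (1 5 4 2 3)
  after r': (1 2)(3 5 4)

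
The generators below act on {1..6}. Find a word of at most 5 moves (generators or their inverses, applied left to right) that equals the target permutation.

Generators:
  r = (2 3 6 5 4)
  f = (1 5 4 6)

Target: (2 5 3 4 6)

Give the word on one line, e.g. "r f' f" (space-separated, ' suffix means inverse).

  after r: (2 3 6 5 4)
  after r: (2 6 4 3 5)
  after r: (2 5 3 4 6)

r r r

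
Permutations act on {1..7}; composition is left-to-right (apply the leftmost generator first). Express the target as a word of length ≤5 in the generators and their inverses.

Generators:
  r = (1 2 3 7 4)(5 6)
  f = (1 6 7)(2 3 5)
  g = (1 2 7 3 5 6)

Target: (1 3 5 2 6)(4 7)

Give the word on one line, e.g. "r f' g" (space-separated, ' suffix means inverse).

  after r: (1 2 3 7 4)(5 6)
  after g: (1 7 4 2 5)
  after g: (1 3 5 2 6)(4 7)

r g g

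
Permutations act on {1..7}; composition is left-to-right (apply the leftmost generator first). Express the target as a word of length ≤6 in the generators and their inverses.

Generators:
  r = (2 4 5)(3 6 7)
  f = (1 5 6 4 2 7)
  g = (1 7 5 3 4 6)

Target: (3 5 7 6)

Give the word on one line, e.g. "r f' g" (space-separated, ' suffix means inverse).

g r g r f'

  after g: (1 7 5 3 4 6)
  after r: (1 3 5 6)(2 4 7)
  after g: (1 4 5)(2 6 7)
  after r: (1 5)(2 7 4)(3 6)
  after f': (3 5 7 6)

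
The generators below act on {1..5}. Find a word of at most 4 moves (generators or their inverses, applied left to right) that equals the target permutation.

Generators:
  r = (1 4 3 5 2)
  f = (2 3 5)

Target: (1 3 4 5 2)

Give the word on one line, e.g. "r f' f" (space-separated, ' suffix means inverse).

f f r r

  after f: (2 3 5)
  after f: (2 5 3)
  after r: (1 4 3)
  after r: (1 3 4 5 2)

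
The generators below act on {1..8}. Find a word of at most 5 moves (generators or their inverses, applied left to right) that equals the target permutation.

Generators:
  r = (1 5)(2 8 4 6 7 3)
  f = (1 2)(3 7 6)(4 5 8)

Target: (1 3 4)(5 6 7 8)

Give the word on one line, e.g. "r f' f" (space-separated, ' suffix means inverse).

r' f' r' r' r'

  after r': (1 5)(2 3 7 6 4 8)
  after f': (1 4 5 2 6 8)
  after r': (1 8 5 3 7 6 2 4)
  after r': (1 2 8)(3 6)(4 5 7)
  after r': (1 3 4)(5 6 7 8)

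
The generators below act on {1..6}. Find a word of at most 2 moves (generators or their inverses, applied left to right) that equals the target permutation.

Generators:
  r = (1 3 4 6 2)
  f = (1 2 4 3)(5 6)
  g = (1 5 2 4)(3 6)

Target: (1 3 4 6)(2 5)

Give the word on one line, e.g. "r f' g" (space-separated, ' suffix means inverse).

  after g': (1 4 2 5)(3 6)
  after r': (1 3 4 6)(2 5)

g' r'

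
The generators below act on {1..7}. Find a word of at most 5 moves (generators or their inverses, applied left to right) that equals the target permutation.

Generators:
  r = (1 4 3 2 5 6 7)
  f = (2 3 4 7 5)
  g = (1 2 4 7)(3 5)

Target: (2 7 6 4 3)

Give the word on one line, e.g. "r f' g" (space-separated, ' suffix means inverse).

f' r' g' r'

  after f': (2 5 7 4 3)
  after r': (1 7)(5 6)
  after g': (1 4 2)(3 5 6)
  after r': (2 7 6 4 3)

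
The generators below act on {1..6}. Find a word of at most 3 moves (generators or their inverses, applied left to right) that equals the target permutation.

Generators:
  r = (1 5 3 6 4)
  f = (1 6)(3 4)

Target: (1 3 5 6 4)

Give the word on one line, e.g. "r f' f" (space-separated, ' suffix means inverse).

  after r': (1 4 6 3 5)
  after f: (1 3 5 6 4)

r' f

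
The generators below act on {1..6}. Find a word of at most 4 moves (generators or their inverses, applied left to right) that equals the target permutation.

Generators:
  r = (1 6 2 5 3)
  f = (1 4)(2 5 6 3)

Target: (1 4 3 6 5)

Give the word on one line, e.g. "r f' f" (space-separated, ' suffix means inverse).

f r'

  after f: (1 4)(2 5 6 3)
  after r': (1 4 3 6 5)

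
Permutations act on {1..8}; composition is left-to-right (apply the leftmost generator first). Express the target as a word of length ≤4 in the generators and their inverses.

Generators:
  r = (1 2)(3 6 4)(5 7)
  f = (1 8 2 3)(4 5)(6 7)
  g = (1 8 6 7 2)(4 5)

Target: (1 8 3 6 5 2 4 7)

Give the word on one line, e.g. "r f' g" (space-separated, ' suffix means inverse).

f r' g' f

  after f: (1 8 2 3)(4 5)(6 7)
  after r': (1 8)(2 4 7 3)(5 6)
  after g': (2 5 8)(3 7)(4 6)
  after f: (1 8 3 6 5 2 4 7)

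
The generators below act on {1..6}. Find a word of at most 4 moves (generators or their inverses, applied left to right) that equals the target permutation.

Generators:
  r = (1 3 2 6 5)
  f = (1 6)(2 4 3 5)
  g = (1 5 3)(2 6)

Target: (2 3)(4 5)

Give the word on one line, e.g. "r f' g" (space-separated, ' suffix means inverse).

  after f: (1 6)(2 4 3 5)
  after f: (2 3)(4 5)

f f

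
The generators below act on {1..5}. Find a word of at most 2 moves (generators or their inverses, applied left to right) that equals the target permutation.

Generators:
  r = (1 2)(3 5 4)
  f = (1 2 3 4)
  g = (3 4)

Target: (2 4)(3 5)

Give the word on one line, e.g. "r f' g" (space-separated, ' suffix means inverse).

r f'

  after r: (1 2)(3 5 4)
  after f': (2 4)(3 5)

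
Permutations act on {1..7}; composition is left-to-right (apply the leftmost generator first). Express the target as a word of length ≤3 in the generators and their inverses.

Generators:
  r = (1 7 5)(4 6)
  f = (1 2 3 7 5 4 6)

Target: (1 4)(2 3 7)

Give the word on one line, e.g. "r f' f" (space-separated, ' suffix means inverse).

r' f

  after r': (1 5 7)(4 6)
  after f: (1 4)(2 3 7)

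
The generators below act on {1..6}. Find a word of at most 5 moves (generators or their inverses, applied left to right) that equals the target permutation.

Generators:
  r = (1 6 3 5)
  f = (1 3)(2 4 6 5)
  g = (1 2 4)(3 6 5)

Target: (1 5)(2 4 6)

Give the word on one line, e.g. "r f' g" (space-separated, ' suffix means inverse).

f' g' r f g'

  after f': (1 3)(2 5 6 4)
  after g': (1 5 3 4)(2 6)
  after r: (2 3 4 6)
  after f: (1 3 6 4 5 2)
  after g': (1 5)(2 4 6)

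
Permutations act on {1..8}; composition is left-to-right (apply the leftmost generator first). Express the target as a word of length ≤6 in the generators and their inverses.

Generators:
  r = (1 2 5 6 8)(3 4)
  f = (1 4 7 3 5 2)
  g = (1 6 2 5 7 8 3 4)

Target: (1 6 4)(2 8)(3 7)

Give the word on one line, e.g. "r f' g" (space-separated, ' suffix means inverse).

f' g f g'

  after f': (1 2 5 3 7 4)
  after g: (1 5 4 6 2 7)(3 8)
  after f: (1 2 3 8 5 7 4 6)
  after g': (1 6 4)(2 8)(3 7)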